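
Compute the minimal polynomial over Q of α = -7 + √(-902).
m_α(x) = x^2 + 14x + 951

From α + 7 = √(-902), squaring gives (α + 7)^2 = -902, i.e. α^2 + 14α + 49 = -902, so α^2 + 14α + 951 = 0. The discriminant of x^2 + 14x + 951 is (14)^2 - 4·(951) = 196 - 3804 = -3608, and 4·(-902) is not a perfect square in Q since -902 is squarefree and ≠ 1. Hence x^2 + 14x + 951 is irreducible over Q and is the minimal polynomial of α.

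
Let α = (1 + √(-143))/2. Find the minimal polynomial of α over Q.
m_α(x) = x^2 - x + 36

From 2α - 1 = √(-143), squaring gives (2α - 1)^2 = -143, i.e. 4α^2 - 4α + 1 = -143, so α^2 - α + (1 + 143)/4 = 0. Since -143 ≡ 1 (mod 4), (1 + 143)/4 = 36 ∈ Z. The polynomial x^2 - x + 36 has discriminant 1 - 4·(36) = -143, which is not a perfect square in Q (d = -143 is squarefree and ≠ 1), so x^2 - x + 36 is irreducible over Q. It is the minimal polynomial of α.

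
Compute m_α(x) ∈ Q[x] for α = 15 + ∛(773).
m_α(x) = x^3 - 45x^2 + 675x - 4148

Set β = α - 15 = ∛(773), so β^3 = 773. Then (α - 15)^3 - 773 = 0, i.e. α is a root of g(x) = (x - 15)^3 - 773 = x^3 - 45x^2 + 675x - 4148. Since g(x) = h(x - 15) where h(x) = x^3 - 773, and h is irreducible over Q (because 773 is not a perfect cube, so h has no rational root, and a monic cubic with no rational root is irreducible), g is also irreducible (irreducibility is preserved under the substitution x → x - 15). Hence m_α(x) = x^3 - 45x^2 + 675x - 4148.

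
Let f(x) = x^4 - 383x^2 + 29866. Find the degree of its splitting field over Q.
[K : Q] = 4

Solving the quadratic in x^2: x^2 = (383 ± √(383^2 - 4·29866))/2 = (383 ± √27225)/2 = (383 ± 165)/2, giving x^2 = 274 or x^2 = 109. So f(x) = (x^2 - 274)(x^2 - 109) and the roots of f are ±√274, ±√109. Hence the splitting field is K = Q(√274, √109). Since 274 and 109 are distinct squarefree integers > 1, their product 29866 is not a perfect square, so √109 ∉ Q(√274). By the tower law [K:Q] = [Q(√274,√109):Q(√274)] · [Q(√274):Q] = 2 · 2 = 4.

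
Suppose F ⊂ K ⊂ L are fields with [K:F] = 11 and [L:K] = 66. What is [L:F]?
[L:F] = 726

The tower law says that for any tower of field extensions F ⊂ K ⊂ L with finite degrees, [L:F] = [L:K] · [K:F]. Here this gives [L:F] = 66 · 11 = 726.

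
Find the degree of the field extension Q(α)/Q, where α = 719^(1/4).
[Q(α):Q] = 4

α is a root of x^4 - 719. By Eisenstein's criterion at the prime p = 719 (which divides the constant term 719 but p^2 = 516961 does not, since 719 is squarefree), x^4 - 719 is irreducible over Q. Hence [Q(α):Q] = 4.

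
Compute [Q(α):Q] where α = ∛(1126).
[Q(α):Q] = 3

The minimal polynomial of α is x^3 - 1126, irreducible over Q since 1126 is not a perfect cube (so x^3 - 1126 has no rational root). Hence [Q(α):Q] = deg(m_α) = 3.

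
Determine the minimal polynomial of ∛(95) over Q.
m_α(x) = x^3 - 95

α satisfies α^3 = 95, so x^3 - 95 annihilates α. By the rational root test, a rational root p/q (in lowest terms) of x^3 - 95 would satisfy p^3 = 95 q^3, forcing q = 1 and p^3 = 95; but 95 is not a perfect cube, contradiction. A monic cubic over Q with no rational root is irreducible (any nontrivial factorization would include a linear factor). Hence x^3 - 95 is the minimal polynomial of α, and in particular [Q(α):Q] = 3.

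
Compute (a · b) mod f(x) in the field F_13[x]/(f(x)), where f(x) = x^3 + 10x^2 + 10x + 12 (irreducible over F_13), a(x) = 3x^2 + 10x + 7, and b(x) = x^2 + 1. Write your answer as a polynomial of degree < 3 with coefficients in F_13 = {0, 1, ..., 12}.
a · b ≡ 11x^2 + 5x (mod f(x))

Multiply in F_13[x]: a(x)·b(x) = (3x^2 + 10x + 7)·(x^2 + 1) = 3x^4 + 10x^3 + 10x^2 + 10x + 7. This has degree ≥ 3, so divide by f(x) over F_13: 3x^4 + 10x^3 + 10x^2 + 10x + 7 = (3x + 6)·(x^3 + 10x^2 + 10x + 12) + (11x^2 + 5x). Hence a·b ≡ 11x^2 + 5x (mod f). (F_13[x]/(f) is a field with 13^3 = 2197 elements since f is irreducible of degree 3.)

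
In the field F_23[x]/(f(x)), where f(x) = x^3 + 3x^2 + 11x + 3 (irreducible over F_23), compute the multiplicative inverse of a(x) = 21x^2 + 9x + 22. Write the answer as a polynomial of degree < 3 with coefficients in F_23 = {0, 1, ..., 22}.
a(x)^(-1) ≡ 17x^2 + x + 22 (mod f(x))

Since f is irreducible over F_23, F_23[x]/(f) is a field and a(x) ≠ 0 has an inverse. Apply the extended Euclidean algorithm to f(x) and a(x) in F_23[x]: f(x) = (11x + 2)·a(x) + (4x + 5);  a(x) = (11x)·(4x + 5) + (22). The last nonzero remainder is the constant 22 = gcd(f, a) in F_23. Back-substituting through the division chain expresses 22 = s(x)·a(x) + t(x)·f(x) with s(x) ≡ 6x^2 + 22x + 1 (mod f), so (6x^2 + 22x + 1)·a(x) ≡ 22 (mod f). Multiplying by 22^(-1) ≡ 22 in F_23 gives a(x)^(-1) ≡ 22·(6x^2 + 22x + 1) ≡ 17x^2 + x + 22 (mod f). Check: (21x^2 + 9x + 22)·(17x^2 + x + 22) = 12x^4 + 13x^3 + 17x^2 + 13x + 1 ≡ 1 (mod x^3 + 3x^2 + 11x + 3).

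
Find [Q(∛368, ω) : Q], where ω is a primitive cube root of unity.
[Q(∛368, ω) : Q] = 6

[Q(∛368):Q] = 3 (min poly x^3 - 368, irreducible since 368 is not a perfect cube). [Q(ω):Q] = 2 (min poly x^2 + x + 1). Since Q(∛368) ⊂ R and ω ∉ R, we have ω ∉ Q(∛368), so x^2 + x + 1 remains irreducible over Q(∛368) and [Q(∛368, ω) : Q(∛368)] = 2. By the tower law, [Q(∛368, ω) : Q] = 3 · 2 = 6. (In fact Q(∛368, ω) is the splitting field of x^3 - 368 over Q.)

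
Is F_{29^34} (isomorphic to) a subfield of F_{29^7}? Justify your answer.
No: F_{29^34} is not a subfield of F_{29^7}

F_{p^m} embeds in F_{p^n} iff m | n. Here 34 ∤ 7 (since 7 = 0·34 + 7 with remainder 7 ≠ 0), so F_{29^34} is not a subfield of F_{29^7}. Equivalently: if it were, the tower law would give 34 = [F_{29^34}:F_29] dividing [F_{29^7}:F_29] = 7, contradiction.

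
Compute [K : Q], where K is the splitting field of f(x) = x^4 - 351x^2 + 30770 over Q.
[K : Q] = 4

Solving the quadratic in x^2: x^2 = (351 ± √(351^2 - 4·30770))/2 = (351 ± √121)/2 = (351 ± 11)/2, giving x^2 = 181 or x^2 = 170. So f(x) = (x^2 - 181)(x^2 - 170) and the roots of f are ±√181, ±√170. Hence the splitting field is K = Q(√181, √170). Since 181 and 170 are distinct squarefree integers > 1, their product 30770 is not a perfect square, so √170 ∉ Q(√181). By the tower law [K:Q] = [Q(√181,√170):Q(√181)] · [Q(√181):Q] = 2 · 2 = 4.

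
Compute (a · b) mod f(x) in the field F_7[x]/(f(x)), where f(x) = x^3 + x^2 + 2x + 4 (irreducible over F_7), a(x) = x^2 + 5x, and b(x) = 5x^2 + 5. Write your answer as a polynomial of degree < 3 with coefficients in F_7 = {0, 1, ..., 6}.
a · b ≡ 3x^2 + 4 (mod f(x))

Multiply in F_7[x]: a(x)·b(x) = (x^2 + 5x)·(5x^2 + 5) = 5x^4 + 4x^3 + 5x^2 + 4x. This has degree ≥ 3, so divide by f(x) over F_7: 5x^4 + 4x^3 + 5x^2 + 4x = (5x + 6)·(x^3 + x^2 + 2x + 4) + (3x^2 + 4). Hence a·b ≡ 3x^2 + 4 (mod f). (F_7[x]/(f) is a field with 7^3 = 343 elements since f is irreducible of degree 3.)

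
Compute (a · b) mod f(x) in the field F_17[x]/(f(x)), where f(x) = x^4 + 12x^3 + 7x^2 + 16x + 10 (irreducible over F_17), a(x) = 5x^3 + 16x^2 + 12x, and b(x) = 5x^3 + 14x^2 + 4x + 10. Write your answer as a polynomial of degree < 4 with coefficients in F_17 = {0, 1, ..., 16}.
a · b ≡ 3x^3 + 7x^2 + 13x + 5 (mod f(x))

Multiply in F_17[x]: a(x)·b(x) = (5x^3 + 16x^2 + 12x)·(5x^3 + 14x^2 + 4x + 10) = 8x^6 + 14x^5 + 15x^4 + 10x^3 + 4x^2 + x. This has degree ≥ 4, so divide by f(x) over F_17: 8x^6 + 14x^5 + 15x^4 + 10x^3 + 4x^2 + x = (8x^2 + 3x + 8)·(x^4 + 12x^3 + 7x^2 + 16x + 10) + (3x^3 + 7x^2 + 13x + 5). Hence a·b ≡ 3x^3 + 7x^2 + 13x + 5 (mod f). (F_17[x]/(f) is a field with 17^4 = 83521 elements since f is irreducible of degree 4.)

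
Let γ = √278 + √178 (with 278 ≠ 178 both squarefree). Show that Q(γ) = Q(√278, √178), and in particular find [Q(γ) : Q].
[Q(γ) : Q] = 4 (equivalently, Q(γ) = Q(√278, √178))

Obviously Q(γ) ⊆ Q(√278, √178), and [Q(√278, √178):Q] = 4 (since 278, 178 are distinct squarefree integers > 1 with 49484 not a perfect square). To show equality we compute the minimal polynomial of γ. From γ = √278 + √178: γ^2 = 278 + 2√(49484) + 178 = 456 + 2√(49484), so γ^2 - 456 = 2√(49484); squaring, (γ^2 - 456)^2 = 4·49484, i.e. γ^4 - 912γ^2 + 207936 - 197936 = 0, i.e. γ^4 - 912γ^2 + 10000 = 0. So γ is a root of x^4 - 912x^2 + 10000. This polynomial is irreducible over Q: it has no rational root (each ±√278 ± √178 is irrational), and any factorization into two quadratics over Q would force √(49484) ∈ Q (pairing opposite roots) or √278, √178 ∈ Q (other pairings), all impossible. Hence [Q(γ):Q] = 4 = [Q(√278, √178):Q], so Q(γ) = Q(√278, √178).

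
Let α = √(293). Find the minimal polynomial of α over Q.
m_α(x) = x^2 - 293

α satisfies α^2 - 293 = 0, so x^2 - 293 annihilates α. Since d = 293 is squarefree and ≠ 1, it is not a perfect square in Q, so x^2 - 293 has no rational root and is therefore irreducible over Q (a degree-2 polynomial over a field is irreducible iff it has no root). Hence m_α(x) = x^2 - 293.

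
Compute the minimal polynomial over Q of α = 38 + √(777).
m_α(x) = x^2 - 76x + 667

From α - 38 = √(777), squaring gives (α - 38)^2 = 777, i.e. α^2 - 76α + 1444 = 777, so α^2 - 76α + 667 = 0. The discriminant of x^2 - 76x + 667 is (-76)^2 - 4·(667) = 5776 - 2668 = 3108, and 4·(777) is not a perfect square in Q since 777 is squarefree and ≠ 1. Hence x^2 - 76x + 667 is irreducible over Q and is the minimal polynomial of α.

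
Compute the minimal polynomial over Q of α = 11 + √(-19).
m_α(x) = x^2 - 22x + 140

From α - 11 = √(-19), squaring gives (α - 11)^2 = -19, i.e. α^2 - 22α + 121 = -19, so α^2 - 22α + 140 = 0. The discriminant of x^2 - 22x + 140 is (-22)^2 - 4·(140) = 484 - 560 = -76, and 4·(-19) is not a perfect square in Q since -19 is squarefree and ≠ 1. Hence x^2 - 22x + 140 is irreducible over Q and is the minimal polynomial of α.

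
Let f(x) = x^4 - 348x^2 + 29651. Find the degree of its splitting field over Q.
[K : Q] = 4

Solving the quadratic in x^2: x^2 = (348 ± √(348^2 - 4·29651))/2 = (348 ± √2500)/2 = (348 ± 50)/2, giving x^2 = 199 or x^2 = 149. So f(x) = (x^2 - 199)(x^2 - 149) and the roots of f are ±√199, ±√149. Hence the splitting field is K = Q(√199, √149). Since 199 and 149 are distinct squarefree integers > 1, their product 29651 is not a perfect square, so √149 ∉ Q(√199). By the tower law [K:Q] = [Q(√199,√149):Q(√199)] · [Q(√199):Q] = 2 · 2 = 4.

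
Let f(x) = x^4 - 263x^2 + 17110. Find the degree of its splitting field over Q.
[K : Q] = 4

Solving the quadratic in x^2: x^2 = (263 ± √(263^2 - 4·17110))/2 = (263 ± √729)/2 = (263 ± 27)/2, giving x^2 = 118 or x^2 = 145. So f(x) = (x^2 - 118)(x^2 - 145) and the roots of f are ±√118, ±√145. Hence the splitting field is K = Q(√118, √145). Since 118 and 145 are distinct squarefree integers > 1, their product 17110 is not a perfect square, so √145 ∉ Q(√118). By the tower law [K:Q] = [Q(√118,√145):Q(√118)] · [Q(√118):Q] = 2 · 2 = 4.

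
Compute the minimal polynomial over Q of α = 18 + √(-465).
m_α(x) = x^2 - 36x + 789

From α - 18 = √(-465), squaring gives (α - 18)^2 = -465, i.e. α^2 - 36α + 324 = -465, so α^2 - 36α + 789 = 0. The discriminant of x^2 - 36x + 789 is (-36)^2 - 4·(789) = 1296 - 3156 = -1860, and 4·(-465) is not a perfect square in Q since -465 is squarefree and ≠ 1. Hence x^2 - 36x + 789 is irreducible over Q and is the minimal polynomial of α.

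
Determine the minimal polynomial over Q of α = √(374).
m_α(x) = x^2 - 374

α satisfies α^2 - 374 = 0, so x^2 - 374 annihilates α. Since d = 374 is squarefree and ≠ 1, it is not a perfect square in Q, so x^2 - 374 has no rational root and is therefore irreducible over Q (a degree-2 polynomial over a field is irreducible iff it has no root). Hence m_α(x) = x^2 - 374.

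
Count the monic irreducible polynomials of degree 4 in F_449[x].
There are 10160690400 monic irreducible polynomials of degree 4 over F_449

Each element of F_{449^4} that lies in no proper subfield is a root of exactly one monic irreducible of degree 4 over F_449, and each such polynomial has 4 distinct roots in F_{449^4}. By Möbius inversion the count is N_449(4) = (1/4) Σ_{d|4} μ(4/d) · 449^d = (1/4)(μ(4)·449^1 + μ(2)·449^2 + μ(1)·449^4) = 40642761600/4 = 10160690400.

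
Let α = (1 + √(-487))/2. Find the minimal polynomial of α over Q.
m_α(x) = x^2 - x + 122

From 2α - 1 = √(-487), squaring gives (2α - 1)^2 = -487, i.e. 4α^2 - 4α + 1 = -487, so α^2 - α + (1 + 487)/4 = 0. Since -487 ≡ 1 (mod 4), (1 + 487)/4 = 122 ∈ Z. The polynomial x^2 - x + 122 has discriminant 1 - 4·(122) = -487, which is not a perfect square in Q (d = -487 is squarefree and ≠ 1), so x^2 - x + 122 is irreducible over Q. It is the minimal polynomial of α.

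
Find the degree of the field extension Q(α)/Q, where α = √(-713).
[Q(α):Q] = 2

[Q(α):Q] equals the degree of the minimal polynomial of α. Here α^2 = -713 and x^2 + 713 is irreducible (d = -713 is squarefree, ≠ 1, hence not a square), so deg(m_α) = 2. Thus [Q(α):Q] = 2.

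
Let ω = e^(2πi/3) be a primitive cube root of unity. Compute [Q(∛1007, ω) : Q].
[Q(∛1007, ω) : Q] = 6

[Q(∛1007):Q] = 3 (min poly x^3 - 1007, irreducible since 1007 is not a perfect cube). [Q(ω):Q] = 2 (min poly x^2 + x + 1). Since Q(∛1007) ⊂ R and ω ∉ R, we have ω ∉ Q(∛1007), so x^2 + x + 1 remains irreducible over Q(∛1007) and [Q(∛1007, ω) : Q(∛1007)] = 2. By the tower law, [Q(∛1007, ω) : Q] = 3 · 2 = 6. (In fact Q(∛1007, ω) is the splitting field of x^3 - 1007 over Q.)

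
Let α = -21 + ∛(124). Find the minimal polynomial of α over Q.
m_α(x) = x^3 + 63x^2 + 1323x + 9137

Set β = α + 21 = ∛(124), so β^3 = 124. Then (α + 21)^3 - 124 = 0, i.e. α is a root of g(x) = (x + 21)^3 - 124 = x^3 + 63x^2 + 1323x + 9137. Since g(x) = h(x + 21) where h(x) = x^3 - 124, and h is irreducible over Q (because 124 is not a perfect cube, so h has no rational root, and a monic cubic with no rational root is irreducible), g is also irreducible (irreducibility is preserved under the substitution x → x + 21). Hence m_α(x) = x^3 + 63x^2 + 1323x + 9137.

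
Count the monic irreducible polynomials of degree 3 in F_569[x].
There are 61406480 monic irreducible polynomials of degree 3 over F_569

Each element of F_{569^3} that lies in no proper subfield is a root of exactly one monic irreducible of degree 3 over F_569, and each such polynomial has 3 distinct roots in F_{569^3}. By Möbius inversion the count is N_569(3) = (1/3) Σ_{d|3} μ(3/d) · 569^d = (1/3)(μ(3)·569^1 + μ(1)·569^3) = 184219440/3 = 61406480.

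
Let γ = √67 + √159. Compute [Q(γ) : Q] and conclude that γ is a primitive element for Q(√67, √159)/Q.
[Q(γ) : Q] = 4 (equivalently, Q(γ) = Q(√67, √159))

Obviously Q(γ) ⊆ Q(√67, √159), and [Q(√67, √159):Q] = 4 (since 67, 159 are distinct squarefree integers > 1 with 10653 not a perfect square). To show equality we compute the minimal polynomial of γ. From γ = √67 + √159: γ^2 = 67 + 2√(10653) + 159 = 226 + 2√(10653), so γ^2 - 226 = 2√(10653); squaring, (γ^2 - 226)^2 = 4·10653, i.e. γ^4 - 452γ^2 + 51076 - 42612 = 0, i.e. γ^4 - 452γ^2 + 8464 = 0. So γ is a root of x^4 - 452x^2 + 8464. This polynomial is irreducible over Q: it has no rational root (each ±√67 ± √159 is irrational), and any factorization into two quadratics over Q would force √(10653) ∈ Q (pairing opposite roots) or √67, √159 ∈ Q (other pairings), all impossible. Hence [Q(γ):Q] = 4 = [Q(√67, √159):Q], so Q(γ) = Q(√67, √159).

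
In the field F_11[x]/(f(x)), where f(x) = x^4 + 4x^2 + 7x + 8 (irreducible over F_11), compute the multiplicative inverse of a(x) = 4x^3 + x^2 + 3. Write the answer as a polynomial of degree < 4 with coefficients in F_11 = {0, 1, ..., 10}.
a(x)^(-1) ≡ 9x^3 + 7x^2 + x + 5 (mod f(x))

Since f is irreducible over F_11, F_11[x]/(f) is a field and a(x) ≠ 0 has an inverse. Apply the extended Euclidean algorithm to f(x) and a(x) in F_11[x]: f(x) = (3x + 2)·a(x) + (2x^2 + 9x + 2);  a(x) = (2x + 8)·(2x^2 + 9x + 2) + (x + 9);  (2x^2 + 9x + 2) = (2x + 2)·(x + 9) + (6). The last nonzero remainder is the constant 6 = gcd(f, a) in F_11. Back-substituting through the division chain expresses 6 = s(x)·a(x) + t(x)·f(x) with s(x) ≡ 10x^3 + 9x^2 + 6x + 8 (mod f), so (10x^3 + 9x^2 + 6x + 8)·a(x) ≡ 6 (mod f). Multiplying by 6^(-1) ≡ 2 in F_11 gives a(x)^(-1) ≡ 2·(10x^3 + 9x^2 + 6x + 8) ≡ 9x^3 + 7x^2 + x + 5 (mod f). Check: (4x^3 + x^2 + 3)·(9x^3 + 7x^2 + x + 5) = 3x^6 + 4x^5 + 4x^3 + 4x^2 + 3x + 4 ≡ 1 (mod x^4 + 4x^2 + 7x + 8).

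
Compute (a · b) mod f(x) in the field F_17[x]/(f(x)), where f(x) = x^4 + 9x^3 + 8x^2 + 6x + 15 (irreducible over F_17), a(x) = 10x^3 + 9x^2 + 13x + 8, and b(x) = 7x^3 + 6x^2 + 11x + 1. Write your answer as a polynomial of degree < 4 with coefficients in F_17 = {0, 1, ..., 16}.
a · b ≡ 16x^3 + 3x^2 + 8x + 7 (mod f(x))

Multiply in F_17[x]: a(x)·b(x) = (10x^3 + 9x^2 + 13x + 8)·(7x^3 + 6x^2 + 11x + 1) = 2x^6 + 4x^5 + 5x^3 + 13x^2 + 16x + 8. This has degree ≥ 4, so divide by f(x) over F_17: 2x^6 + 4x^5 + 5x^3 + 13x^2 + 16x + 8 = (2x^2 + 3x + 8)·(x^4 + 9x^3 + 8x^2 + 6x + 15) + (16x^3 + 3x^2 + 8x + 7). Hence a·b ≡ 16x^3 + 3x^2 + 8x + 7 (mod f). (F_17[x]/(f) is a field with 17^4 = 83521 elements since f is irreducible of degree 4.)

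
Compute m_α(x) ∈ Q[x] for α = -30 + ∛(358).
m_α(x) = x^3 + 90x^2 + 2700x + 26642

Set β = α + 30 = ∛(358), so β^3 = 358. Then (α + 30)^3 - 358 = 0, i.e. α is a root of g(x) = (x + 30)^3 - 358 = x^3 + 90x^2 + 2700x + 26642. Since g(x) = h(x + 30) where h(x) = x^3 - 358, and h is irreducible over Q (because 358 is not a perfect cube, so h has no rational root, and a monic cubic with no rational root is irreducible), g is also irreducible (irreducibility is preserved under the substitution x → x + 30). Hence m_α(x) = x^3 + 90x^2 + 2700x + 26642.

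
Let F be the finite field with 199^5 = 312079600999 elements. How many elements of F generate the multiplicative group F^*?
There are φ(312079600998) = 93237606000 primitive elements

F_q^* is cyclic of order q - 1 = 312079600998. A cyclic group of order m has exactly φ(m) generators. Here m = 312079600998 = 2 · 3^2 · 11 · 71 · 22199431, so the number of primitive elements is φ(312079600998) = 93237606000.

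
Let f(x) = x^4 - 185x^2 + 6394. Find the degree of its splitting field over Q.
[K : Q] = 4

Solving the quadratic in x^2: x^2 = (185 ± √(185^2 - 4·6394))/2 = (185 ± √8649)/2 = (185 ± 93)/2, giving x^2 = 46 or x^2 = 139. So f(x) = (x^2 - 46)(x^2 - 139) and the roots of f are ±√46, ±√139. Hence the splitting field is K = Q(√46, √139). Since 46 and 139 are distinct squarefree integers > 1, their product 6394 is not a perfect square, so √139 ∉ Q(√46). By the tower law [K:Q] = [Q(√46,√139):Q(√46)] · [Q(√46):Q] = 2 · 2 = 4.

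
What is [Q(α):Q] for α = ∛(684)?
[Q(α):Q] = 3

The minimal polynomial of α is x^3 - 684, irreducible over Q since 684 is not a perfect cube (so x^3 - 684 has no rational root). Hence [Q(α):Q] = deg(m_α) = 3.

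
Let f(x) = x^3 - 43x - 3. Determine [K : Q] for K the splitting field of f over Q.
[K : Q] = 6

By the rational root test, any rational root of the monic integer polynomial f(x) = x^3 - 43x - 3 must be an integer dividing the constant term -3, i.e. one of ±{1, 3}. Evaluating: f(1) = -45, f(-1) = 39, f(3) = -105, f(-3) = 99; none is 0, so f has no rational root and is therefore irreducible over Q (a cubic with no linear factor over a field is irreducible). For an irreducible cubic, the Galois group is A_3 or S_3 according as the discriminant disc(f) = -4a^3 - 27b^2 = -4·(-43)^3 - 27·(-3)^2 = 317785 is or is not a square in Q. Here disc(f) = 317785 is not a perfect square in Q, so the Galois group of f over Q is not contained in A_3 and must be all of S_3. The splitting field has degree |S_3| = 6 over Q, so [K : Q] = 6.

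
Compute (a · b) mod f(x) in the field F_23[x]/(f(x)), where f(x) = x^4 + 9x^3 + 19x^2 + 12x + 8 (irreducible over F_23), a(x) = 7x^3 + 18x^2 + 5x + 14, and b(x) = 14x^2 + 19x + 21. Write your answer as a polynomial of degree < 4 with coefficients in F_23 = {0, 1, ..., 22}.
a · b ≡ 19x^3 + 12x^2 + 8x + 15 (mod f(x))

Multiply in F_23[x]: a(x)·b(x) = (7x^3 + 18x^2 + 5x + 14)·(14x^2 + 19x + 21) = 6x^5 + 17x^4 + 7x^3 + 2x^2 + 3x + 18. This has degree ≥ 4, so divide by f(x) over F_23: 6x^5 + 17x^4 + 7x^3 + 2x^2 + 3x + 18 = (6x + 9)·(x^4 + 9x^3 + 19x^2 + 12x + 8) + (19x^3 + 12x^2 + 8x + 15). Hence a·b ≡ 19x^3 + 12x^2 + 8x + 15 (mod f). (F_23[x]/(f) is a field with 23^4 = 279841 elements since f is irreducible of degree 4.)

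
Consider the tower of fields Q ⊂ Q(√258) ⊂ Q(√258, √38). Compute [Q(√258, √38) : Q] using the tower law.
[Q(√258, √38) : Q] = 4

[Q(√258):Q] = 2 (min poly x^2 - 258, irreducible since 258 is squarefree > 1). For the top step, suppose √38 ∈ Q(√258), say √38 = c + d√258 with c, d ∈ Q. Squaring: 38 = c^2 + 258d^2 + 2cd√258. Since √258 ∉ Q this forces 2cd = 0. If d = 0 then √38 = c ∈ Q, contradicting 38 squarefree > 1. If c = 0 then 38 = 258d^2, so 258·38 = (258d)^2 is a perfect square in Q — but 258·38 = 9804 is not a perfect square (since 258 and 38 are distinct squarefree integers). Contradiction. Hence √38 ∉ Q(√258), so x^2 - 38 stays irreducible over Q(√258) and [Q(√258, √38) : Q(√258)] = 2. By the tower law, [Q(√258, √38) : Q] = 2 · 2 = 4.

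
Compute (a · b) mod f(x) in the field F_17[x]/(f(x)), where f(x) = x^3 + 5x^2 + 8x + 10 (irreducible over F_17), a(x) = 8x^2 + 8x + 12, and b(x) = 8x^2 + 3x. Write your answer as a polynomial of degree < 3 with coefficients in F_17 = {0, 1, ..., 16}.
a · b ≡ 3x^2 + 11x + 8 (mod f(x))

Multiply in F_17[x]: a(x)·b(x) = (8x^2 + 8x + 12)·(8x^2 + 3x) = 13x^4 + 3x^3 + x^2 + 2x. This has degree ≥ 3, so divide by f(x) over F_17: 13x^4 + 3x^3 + x^2 + 2x = (13x + 6)·(x^3 + 5x^2 + 8x + 10) + (3x^2 + 11x + 8). Hence a·b ≡ 3x^2 + 11x + 8 (mod f). (F_17[x]/(f) is a field with 17^3 = 4913 elements since f is irreducible of degree 3.)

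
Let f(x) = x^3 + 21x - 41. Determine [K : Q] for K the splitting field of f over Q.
[K : Q] = 6

By the rational root test, any rational root of the monic integer polynomial f(x) = x^3 + 21x - 41 must be an integer dividing the constant term -41, i.e. one of ±{1, 41}. Evaluating: f(1) = -19, f(-1) = -63, f(41) = 69741, f(-41) = -69823; none is 0, so f has no rational root and is therefore irreducible over Q (a cubic with no linear factor over a field is irreducible). For an irreducible cubic, the Galois group is A_3 or S_3 according as the discriminant disc(f) = -4a^3 - 27b^2 = -4·(21)^3 - 27·(-41)^2 = -82431 is or is not a square in Q. Here disc(f) = -82431 is not a perfect square in Q, so the Galois group of f over Q is not contained in A_3 and must be all of S_3. The splitting field has degree |S_3| = 6 over Q, so [K : Q] = 6.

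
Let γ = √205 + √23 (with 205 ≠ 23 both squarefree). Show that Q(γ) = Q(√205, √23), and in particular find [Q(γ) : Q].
[Q(γ) : Q] = 4 (equivalently, Q(γ) = Q(√205, √23))

Obviously Q(γ) ⊆ Q(√205, √23), and [Q(√205, √23):Q] = 4 (since 205, 23 are distinct squarefree integers > 1 with 4715 not a perfect square). To show equality we compute the minimal polynomial of γ. From γ = √205 + √23: γ^2 = 205 + 2√(4715) + 23 = 228 + 2√(4715), so γ^2 - 228 = 2√(4715); squaring, (γ^2 - 228)^2 = 4·4715, i.e. γ^4 - 456γ^2 + 51984 - 18860 = 0, i.e. γ^4 - 456γ^2 + 33124 = 0. So γ is a root of x^4 - 456x^2 + 33124. This polynomial is irreducible over Q: it has no rational root (each ±√205 ± √23 is irrational), and any factorization into two quadratics over Q would force √(4715) ∈ Q (pairing opposite roots) or √205, √23 ∈ Q (other pairings), all impossible. Hence [Q(γ):Q] = 4 = [Q(√205, √23):Q], so Q(γ) = Q(√205, √23).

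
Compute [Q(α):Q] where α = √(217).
[Q(α):Q] = 2

[Q(α):Q] equals the degree of the minimal polynomial of α. Here α^2 = 217 and x^2 - 217 is irreducible (d = 217 is squarefree, ≠ 1, hence not a square), so deg(m_α) = 2. Thus [Q(α):Q] = 2.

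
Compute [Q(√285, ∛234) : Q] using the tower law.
[Q(√285, ∛234) : Q] = 6

Let L = Q(√285, ∛234). Since Q(√285) ⊂ L and [Q(√285):Q] = 2, the tower law gives 2 | [L:Q]. Likewise Q(∛234) ⊂ L with [Q(∛234):Q] = 3 (because 234 is not a perfect cube), so 3 | [L:Q]. As gcd(2,3) = 1, [L:Q] is divisible by 6. Conversely L is generated over Q by √285 and ∛234, so [L:Q] ≤ 2·3 = 6. Therefore [Q(√285, ∛234) : Q] = 6.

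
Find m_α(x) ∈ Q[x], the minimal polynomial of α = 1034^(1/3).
m_α(x) = x^3 - 1034

α satisfies α^3 = 1034, so x^3 - 1034 annihilates α. By the rational root test, a rational root p/q (in lowest terms) of x^3 - 1034 would satisfy p^3 = 1034 q^3, forcing q = 1 and p^3 = 1034; but 1034 is not a perfect cube, contradiction. A monic cubic over Q with no rational root is irreducible (any nontrivial factorization would include a linear factor). Hence x^3 - 1034 is the minimal polynomial of α, and in particular [Q(α):Q] = 3.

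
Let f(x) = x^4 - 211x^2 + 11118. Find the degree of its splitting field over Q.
[K : Q] = 4

Solving the quadratic in x^2: x^2 = (211 ± √(211^2 - 4·11118))/2 = (211 ± √49)/2 = (211 ± 7)/2, giving x^2 = 109 or x^2 = 102. So f(x) = (x^2 - 109)(x^2 - 102) and the roots of f are ±√109, ±√102. Hence the splitting field is K = Q(√109, √102). Since 109 and 102 are distinct squarefree integers > 1, their product 11118 is not a perfect square, so √102 ∉ Q(√109). By the tower law [K:Q] = [Q(√109,√102):Q(√109)] · [Q(√109):Q] = 2 · 2 = 4.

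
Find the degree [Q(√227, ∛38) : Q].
[Q(√227, ∛38) : Q] = 6

Let L = Q(√227, ∛38). Since Q(√227) ⊂ L and [Q(√227):Q] = 2, the tower law gives 2 | [L:Q]. Likewise Q(∛38) ⊂ L with [Q(∛38):Q] = 3 (because 38 is not a perfect cube), so 3 | [L:Q]. As gcd(2,3) = 1, [L:Q] is divisible by 6. Conversely L is generated over Q by √227 and ∛38, so [L:Q] ≤ 2·3 = 6. Therefore [Q(√227, ∛38) : Q] = 6.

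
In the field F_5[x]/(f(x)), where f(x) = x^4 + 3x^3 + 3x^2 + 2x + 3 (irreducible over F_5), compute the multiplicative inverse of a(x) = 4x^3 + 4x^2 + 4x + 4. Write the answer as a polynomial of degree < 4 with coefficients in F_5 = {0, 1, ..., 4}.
a(x)^(-1) ≡ 4x^3 + x^2 + 3x (mod f(x))

Since f is irreducible over F_5, F_5[x]/(f) is a field and a(x) ≠ 0 has an inverse. Apply the extended Euclidean algorithm to f(x) and a(x) in F_5[x]: f(x) = (4x + 3)·a(x) + (4x + 1);  a(x) = (x^2 + 2x + 3)·(4x + 1) + (1). The last nonzero remainder is the constant 1 = gcd(f, a) in F_5. Back-substituting through the division chain expresses 1 = s(x)·a(x) + t(x)·f(x) with s(x) ≡ 4x^3 + x^2 + 3x (mod f), so a(x)^(-1) ≡ s(x) = 4x^3 + x^2 + 3x (mod f). Check: (4x^3 + 4x^2 + 4x + 4)·(4x^3 + x^2 + 3x) = x^6 + 2x^4 + 2x^3 + x^2 + 2x ≡ 1 (mod x^4 + 3x^3 + 3x^2 + 2x + 3).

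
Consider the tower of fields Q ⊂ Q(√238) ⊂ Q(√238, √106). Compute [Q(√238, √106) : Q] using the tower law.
[Q(√238, √106) : Q] = 4

[Q(√238):Q] = 2 (min poly x^2 - 238, irreducible since 238 is squarefree > 1). For the top step, suppose √106 ∈ Q(√238), say √106 = c + d√238 with c, d ∈ Q. Squaring: 106 = c^2 + 238d^2 + 2cd√238. Since √238 ∉ Q this forces 2cd = 0. If d = 0 then √106 = c ∈ Q, contradicting 106 squarefree > 1. If c = 0 then 106 = 238d^2, so 238·106 = (238d)^2 is a perfect square in Q — but 238·106 = 25228 is not a perfect square (since 238 and 106 are distinct squarefree integers). Contradiction. Hence √106 ∉ Q(√238), so x^2 - 106 stays irreducible over Q(√238) and [Q(√238, √106) : Q(√238)] = 2. By the tower law, [Q(√238, √106) : Q] = 2 · 2 = 4.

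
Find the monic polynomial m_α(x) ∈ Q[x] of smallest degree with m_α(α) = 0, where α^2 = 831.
m_α(x) = x^2 - 831

α satisfies α^2 - 831 = 0, so x^2 - 831 annihilates α. Since d = 831 is squarefree and ≠ 1, it is not a perfect square in Q, so x^2 - 831 has no rational root and is therefore irreducible over Q (a degree-2 polynomial over a field is irreducible iff it has no root). Hence m_α(x) = x^2 - 831.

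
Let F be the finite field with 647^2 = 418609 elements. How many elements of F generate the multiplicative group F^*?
There are φ(418608) = 124416 primitive elements

F_q^* is cyclic of order q - 1 = 418608. A cyclic group of order m has exactly φ(m) generators. Here m = 418608 = 2^4 · 3^4 · 17 · 19, so the number of primitive elements is φ(418608) = 124416.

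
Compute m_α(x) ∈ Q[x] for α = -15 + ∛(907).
m_α(x) = x^3 + 45x^2 + 675x + 2468

Set β = α + 15 = ∛(907), so β^3 = 907. Then (α + 15)^3 - 907 = 0, i.e. α is a root of g(x) = (x + 15)^3 - 907 = x^3 + 45x^2 + 675x + 2468. Since g(x) = h(x + 15) where h(x) = x^3 - 907, and h is irreducible over Q (because 907 is not a perfect cube, so h has no rational root, and a monic cubic with no rational root is irreducible), g is also irreducible (irreducibility is preserved under the substitution x → x + 15). Hence m_α(x) = x^3 + 45x^2 + 675x + 2468.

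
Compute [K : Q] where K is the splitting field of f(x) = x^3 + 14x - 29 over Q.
[K : Q] = 6

By the rational root test, any rational root of the monic integer polynomial f(x) = x^3 + 14x - 29 must be an integer dividing the constant term -29, i.e. one of ±{1, 29}. Evaluating: f(1) = -14, f(-1) = -44, f(29) = 24766, f(-29) = -24824; none is 0, so f has no rational root and is therefore irreducible over Q (a cubic with no linear factor over a field is irreducible). For an irreducible cubic, the Galois group is A_3 or S_3 according as the discriminant disc(f) = -4a^3 - 27b^2 = -4·(14)^3 - 27·(-29)^2 = -33683 is or is not a square in Q. Here disc(f) = -33683 is not a perfect square in Q, so the Galois group of f over Q is not contained in A_3 and must be all of S_3. The splitting field has degree |S_3| = 6 over Q, so [K : Q] = 6.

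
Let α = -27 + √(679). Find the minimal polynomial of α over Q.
m_α(x) = x^2 + 54x + 50

From α + 27 = √(679), squaring gives (α + 27)^2 = 679, i.e. α^2 + 54α + 729 = 679, so α^2 + 54α + 50 = 0. The discriminant of x^2 + 54x + 50 is (54)^2 - 4·(50) = 2916 - 200 = 2716, and 4·(679) is not a perfect square in Q since 679 is squarefree and ≠ 1. Hence x^2 + 54x + 50 is irreducible over Q and is the minimal polynomial of α.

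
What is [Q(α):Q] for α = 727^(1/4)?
[Q(α):Q] = 4

α is a root of x^4 - 727. By Eisenstein's criterion at the prime p = 727 (which divides the constant term 727 but p^2 = 528529 does not, since 727 is squarefree), x^4 - 727 is irreducible over Q. Hence [Q(α):Q] = 4.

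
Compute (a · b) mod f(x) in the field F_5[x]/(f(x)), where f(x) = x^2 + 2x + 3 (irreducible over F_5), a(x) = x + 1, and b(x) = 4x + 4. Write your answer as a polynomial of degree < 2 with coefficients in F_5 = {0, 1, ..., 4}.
a · b ≡ 2 (mod f(x))

Multiply in F_5[x]: a(x)·b(x) = (x + 1)·(4x + 4) = 4x^2 + 3x + 4. This has degree ≥ 2, so divide by f(x) over F_5: 4x^2 + 3x + 4 = (4)·(x^2 + 2x + 3) + (2). Hence a·b ≡ 2 (mod f). (F_5[x]/(f) is a field with 5^2 = 25 elements since f is irreducible of degree 2.)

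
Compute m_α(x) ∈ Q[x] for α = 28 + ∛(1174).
m_α(x) = x^3 - 84x^2 + 2352x - 23126

Set β = α - 28 = ∛(1174), so β^3 = 1174. Then (α - 28)^3 - 1174 = 0, i.e. α is a root of g(x) = (x - 28)^3 - 1174 = x^3 - 84x^2 + 2352x - 23126. Since g(x) = h(x - 28) where h(x) = x^3 - 1174, and h is irreducible over Q (because 1174 is not a perfect cube, so h has no rational root, and a monic cubic with no rational root is irreducible), g is also irreducible (irreducibility is preserved under the substitution x → x - 28). Hence m_α(x) = x^3 - 84x^2 + 2352x - 23126.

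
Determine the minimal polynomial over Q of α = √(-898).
m_α(x) = x^2 + 898

α satisfies α^2 + 898 = 0, so x^2 + 898 annihilates α. Since d = -898 is squarefree and ≠ 1, it is not a perfect square in Q, so x^2 + 898 has no rational root and is therefore irreducible over Q (a degree-2 polynomial over a field is irreducible iff it has no root). Hence m_α(x) = x^2 + 898.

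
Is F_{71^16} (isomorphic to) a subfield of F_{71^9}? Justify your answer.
No: F_{71^16} is not a subfield of F_{71^9}

F_{p^m} embeds in F_{p^n} iff m | n. Here 16 ∤ 9 (since 9 = 0·16 + 9 with remainder 9 ≠ 0), so F_{71^16} is not a subfield of F_{71^9}. Equivalently: if it were, the tower law would give 16 = [F_{71^16}:F_71] dividing [F_{71^9}:F_71] = 9, contradiction.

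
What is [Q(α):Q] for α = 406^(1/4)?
[Q(α):Q] = 4

α is a root of x^4 - 406. By Eisenstein's criterion at the prime p = 2 (which divides the constant term 406 but p^2 = 4 does not, since 406 is squarefree), x^4 - 406 is irreducible over Q. Hence [Q(α):Q] = 4.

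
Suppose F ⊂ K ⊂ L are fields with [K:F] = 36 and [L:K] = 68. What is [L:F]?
[L:F] = 2448

The tower law says that for any tower of field extensions F ⊂ K ⊂ L with finite degrees, [L:F] = [L:K] · [K:F]. Here this gives [L:F] = 68 · 36 = 2448.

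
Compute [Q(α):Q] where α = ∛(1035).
[Q(α):Q] = 3

The minimal polynomial of α is x^3 - 1035, irreducible over Q since 1035 is not a perfect cube (so x^3 - 1035 has no rational root). Hence [Q(α):Q] = deg(m_α) = 3.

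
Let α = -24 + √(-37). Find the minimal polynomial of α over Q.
m_α(x) = x^2 + 48x + 613

From α + 24 = √(-37), squaring gives (α + 24)^2 = -37, i.e. α^2 + 48α + 576 = -37, so α^2 + 48α + 613 = 0. The discriminant of x^2 + 48x + 613 is (48)^2 - 4·(613) = 2304 - 2452 = -148, and 4·(-37) is not a perfect square in Q since -37 is squarefree and ≠ 1. Hence x^2 + 48x + 613 is irreducible over Q and is the minimal polynomial of α.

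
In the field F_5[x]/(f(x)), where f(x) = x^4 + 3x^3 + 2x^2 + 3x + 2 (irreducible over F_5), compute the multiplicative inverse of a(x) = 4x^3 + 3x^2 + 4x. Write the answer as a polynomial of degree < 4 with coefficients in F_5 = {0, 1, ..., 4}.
a(x)^(-1) ≡ 3x^3 + 2x + 3 (mod f(x))

Since f is irreducible over F_5, F_5[x]/(f) is a field and a(x) ≠ 0 has an inverse. Apply the extended Euclidean algorithm to f(x) and a(x) in F_5[x]: f(x) = (4x + 4)·a(x) + (4x^2 + 2x + 2);  a(x) = (x + 4)·(4x^2 + 2x + 2) + (4x + 2);  (4x^2 + 2x + 2) = (x)·(4x + 2) + (2). The last nonzero remainder is the constant 2 = gcd(f, a) in F_5. Back-substituting through the division chain expresses 2 = s(x)·a(x) + t(x)·f(x) with s(x) ≡ x^3 + 4x + 1 (mod f), so (x^3 + 4x + 1)·a(x) ≡ 2 (mod f). Multiplying by 2^(-1) ≡ 3 in F_5 gives a(x)^(-1) ≡ 3·(x^3 + 4x + 1) ≡ 3x^3 + 2x + 3 (mod f). Check: (4x^3 + 3x^2 + 4x)·(3x^3 + 2x + 3) = 2x^6 + 4x^5 + 3x^3 + 2x^2 + 2x ≡ 1 (mod x^4 + 3x^3 + 2x^2 + 3x + 2).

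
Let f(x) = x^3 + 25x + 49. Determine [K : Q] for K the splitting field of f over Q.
[K : Q] = 6

By the rational root test, any rational root of the monic integer polynomial f(x) = x^3 + 25x + 49 must be an integer dividing the constant term 49, i.e. one of ±{1, 7, 49}. Evaluating: f(1) = 75, f(-1) = 23, f(7) = 567, f(-7) = -469, f(49) = 118923, f(-49) = -118825; none is 0, so f has no rational root and is therefore irreducible over Q (a cubic with no linear factor over a field is irreducible). For an irreducible cubic, the Galois group is A_3 or S_3 according as the discriminant disc(f) = -4a^3 - 27b^2 = -4·(25)^3 - 27·(49)^2 = -127327 is or is not a square in Q. Here disc(f) = -127327 is not a perfect square in Q, so the Galois group of f over Q is not contained in A_3 and must be all of S_3. The splitting field has degree |S_3| = 6 over Q, so [K : Q] = 6.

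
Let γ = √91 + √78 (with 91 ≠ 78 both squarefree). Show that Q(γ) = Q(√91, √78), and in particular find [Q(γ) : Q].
[Q(γ) : Q] = 4 (equivalently, Q(γ) = Q(√91, √78))

Obviously Q(γ) ⊆ Q(√91, √78), and [Q(√91, √78):Q] = 4 (since 91, 78 are distinct squarefree integers > 1 with 7098 not a perfect square). To show equality we compute the minimal polynomial of γ. From γ = √91 + √78: γ^2 = 91 + 2√(7098) + 78 = 169 + 2√(7098), so γ^2 - 169 = 2√(7098); squaring, (γ^2 - 169)^2 = 4·7098, i.e. γ^4 - 338γ^2 + 28561 - 28392 = 0, i.e. γ^4 - 338γ^2 + 169 = 0. So γ is a root of x^4 - 338x^2 + 169. This polynomial is irreducible over Q: it has no rational root (each ±√91 ± √78 is irrational), and any factorization into two quadratics over Q would force √(7098) ∈ Q (pairing opposite roots) or √91, √78 ∈ Q (other pairings), all impossible. Hence [Q(γ):Q] = 4 = [Q(√91, √78):Q], so Q(γ) = Q(√91, √78).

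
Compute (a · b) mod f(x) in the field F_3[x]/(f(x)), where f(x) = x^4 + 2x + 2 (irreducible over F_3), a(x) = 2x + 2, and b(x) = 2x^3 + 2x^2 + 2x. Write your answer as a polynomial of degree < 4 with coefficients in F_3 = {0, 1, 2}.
a · b ≡ 2x^3 + 2x^2 + 2x + 1 (mod f(x))

Multiply in F_3[x]: a(x)·b(x) = (2x + 2)·(2x^3 + 2x^2 + 2x) = x^4 + 2x^3 + 2x^2 + x. This has degree ≥ 4, so divide by f(x) over F_3: x^4 + 2x^3 + 2x^2 + x = (1)·(x^4 + 2x + 2) + (2x^3 + 2x^2 + 2x + 1). Hence a·b ≡ 2x^3 + 2x^2 + 2x + 1 (mod f). (F_3[x]/(f) is a field with 3^4 = 81 elements since f is irreducible of degree 4.)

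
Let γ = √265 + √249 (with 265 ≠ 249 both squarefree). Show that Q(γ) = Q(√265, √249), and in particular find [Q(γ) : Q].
[Q(γ) : Q] = 4 (equivalently, Q(γ) = Q(√265, √249))

Obviously Q(γ) ⊆ Q(√265, √249), and [Q(√265, √249):Q] = 4 (since 265, 249 are distinct squarefree integers > 1 with 65985 not a perfect square). To show equality we compute the minimal polynomial of γ. From γ = √265 + √249: γ^2 = 265 + 2√(65985) + 249 = 514 + 2√(65985), so γ^2 - 514 = 2√(65985); squaring, (γ^2 - 514)^2 = 4·65985, i.e. γ^4 - 1028γ^2 + 264196 - 263940 = 0, i.e. γ^4 - 1028γ^2 + 256 = 0. So γ is a root of x^4 - 1028x^2 + 256. This polynomial is irreducible over Q: it has no rational root (each ±√265 ± √249 is irrational), and any factorization into two quadratics over Q would force √(65985) ∈ Q (pairing opposite roots) or √265, √249 ∈ Q (other pairings), all impossible. Hence [Q(γ):Q] = 4 = [Q(√265, √249):Q], so Q(γ) = Q(√265, √249).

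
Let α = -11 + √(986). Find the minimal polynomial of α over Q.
m_α(x) = x^2 + 22x - 865

From α + 11 = √(986), squaring gives (α + 11)^2 = 986, i.e. α^2 + 22α + 121 = 986, so α^2 + 22α - 865 = 0. The discriminant of x^2 + 22x - 865 is (22)^2 - 4·(-865) = 484 + 3460 = 3944, and 4·(986) is not a perfect square in Q since 986 is squarefree and ≠ 1. Hence x^2 + 22x - 865 is irreducible over Q and is the minimal polynomial of α.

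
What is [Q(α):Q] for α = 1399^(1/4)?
[Q(α):Q] = 4

α is a root of x^4 - 1399. By Eisenstein's criterion at the prime p = 1399 (which divides the constant term 1399 but p^2 = 1957201 does not, since 1399 is squarefree), x^4 - 1399 is irreducible over Q. Hence [Q(α):Q] = 4.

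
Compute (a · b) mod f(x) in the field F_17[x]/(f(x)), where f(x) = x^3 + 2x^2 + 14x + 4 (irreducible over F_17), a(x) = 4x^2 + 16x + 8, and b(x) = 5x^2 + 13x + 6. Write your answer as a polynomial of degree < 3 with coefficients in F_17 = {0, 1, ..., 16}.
a · b ≡ 12x^2 + 5x + 3 (mod f(x))

Multiply in F_17[x]: a(x)·b(x) = (4x^2 + 16x + 8)·(5x^2 + 13x + 6) = 3x^4 + 13x^3 + 13x + 14. This has degree ≥ 3, so divide by f(x) over F_17: 3x^4 + 13x^3 + 13x + 14 = (3x + 7)·(x^3 + 2x^2 + 14x + 4) + (12x^2 + 5x + 3). Hence a·b ≡ 12x^2 + 5x + 3 (mod f). (F_17[x]/(f) is a field with 17^3 = 4913 elements since f is irreducible of degree 3.)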